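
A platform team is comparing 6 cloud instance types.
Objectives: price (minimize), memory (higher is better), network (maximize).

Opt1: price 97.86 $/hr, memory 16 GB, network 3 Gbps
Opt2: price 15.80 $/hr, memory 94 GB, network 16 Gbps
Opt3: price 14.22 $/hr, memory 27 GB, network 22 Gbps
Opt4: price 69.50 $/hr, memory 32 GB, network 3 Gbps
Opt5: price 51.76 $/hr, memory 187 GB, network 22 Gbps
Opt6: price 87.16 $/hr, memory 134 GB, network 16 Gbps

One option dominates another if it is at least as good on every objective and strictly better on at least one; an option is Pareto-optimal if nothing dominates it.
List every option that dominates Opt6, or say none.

Opt5

Opt5: price 51.76≤87.16, memory 187≥134, network 22≥16 — dominates Opt6.
Others (Opt1, Opt2, Opt3, Opt4) are each worse than Opt6 on at least one objective.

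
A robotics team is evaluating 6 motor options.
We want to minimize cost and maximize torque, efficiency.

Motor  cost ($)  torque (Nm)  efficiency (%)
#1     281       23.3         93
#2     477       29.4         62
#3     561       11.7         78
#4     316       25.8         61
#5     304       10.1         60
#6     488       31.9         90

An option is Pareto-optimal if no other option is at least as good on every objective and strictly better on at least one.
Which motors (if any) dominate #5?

#1

#1: cost 281≤304, torque 23.3≥10.1, efficiency 93≥60 — dominates #5.
Others (#2, #3, #4, #6) are each worse than #5 on at least one objective.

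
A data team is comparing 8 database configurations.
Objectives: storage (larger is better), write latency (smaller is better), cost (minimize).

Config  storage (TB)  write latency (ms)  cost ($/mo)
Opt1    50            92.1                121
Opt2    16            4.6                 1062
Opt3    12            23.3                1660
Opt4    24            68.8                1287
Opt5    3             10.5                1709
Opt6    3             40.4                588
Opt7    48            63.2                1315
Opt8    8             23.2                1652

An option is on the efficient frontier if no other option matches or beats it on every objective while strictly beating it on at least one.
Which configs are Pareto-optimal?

Opt1, Opt2, Opt4, Opt6, Opt7

Opt1: not dominated (best storage).
Opt2: not dominated (best write latency).
Opt3: dominated by Opt2 (storage 16≥12, write latency 4.6≤23.3, cost 1062≤1660).
Opt4: not dominated.
Opt5: dominated by Opt2 (storage 16≥3, write latency 4.6≤10.5, cost 1062≤1709).
Opt6: not dominated.
Opt7: not dominated.
Opt8: dominated by Opt2 (storage 16≥8, write latency 4.6≤23.2, cost 1062≤1652).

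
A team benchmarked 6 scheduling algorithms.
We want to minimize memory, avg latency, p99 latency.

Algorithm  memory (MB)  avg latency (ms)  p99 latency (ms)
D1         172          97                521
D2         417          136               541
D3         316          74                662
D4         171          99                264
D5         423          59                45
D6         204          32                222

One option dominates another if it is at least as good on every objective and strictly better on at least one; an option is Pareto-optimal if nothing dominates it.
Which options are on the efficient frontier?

D1: not dominated.
D2: dominated by D1 (memory 172≤417, avg latency 97≤136, p99 latency 521≤541).
D3: dominated by D6 (memory 204≤316, avg latency 32≤74, p99 latency 222≤662).
D4: not dominated (best memory).
D5: not dominated (best p99 latency).
D6: not dominated (best avg latency).

D1, D4, D5, D6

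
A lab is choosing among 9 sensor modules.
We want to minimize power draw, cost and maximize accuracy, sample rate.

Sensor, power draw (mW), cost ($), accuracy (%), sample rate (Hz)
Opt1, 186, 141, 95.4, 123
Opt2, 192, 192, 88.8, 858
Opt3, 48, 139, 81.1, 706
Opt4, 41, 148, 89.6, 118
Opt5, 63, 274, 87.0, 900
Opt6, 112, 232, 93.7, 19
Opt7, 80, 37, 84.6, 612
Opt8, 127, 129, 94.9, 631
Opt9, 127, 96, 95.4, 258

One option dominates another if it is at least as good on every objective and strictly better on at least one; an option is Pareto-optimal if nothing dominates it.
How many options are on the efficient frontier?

8

Opt1: dominated by Opt9 (power draw 127≤186, cost 96≤141, accuracy 95.4≥95.4, sample rate 258≥123).
Opt2: not dominated.
Opt3: not dominated.
Opt4: not dominated (best power draw).
Opt5: not dominated (best sample rate).
Opt6: not dominated.
Opt7: not dominated (best cost).
Opt8: not dominated.
Opt9: not dominated.
Pareto-optimal: Opt2, Opt3, Opt4, Opt5, Opt6, Opt7, Opt8, Opt9 → 8.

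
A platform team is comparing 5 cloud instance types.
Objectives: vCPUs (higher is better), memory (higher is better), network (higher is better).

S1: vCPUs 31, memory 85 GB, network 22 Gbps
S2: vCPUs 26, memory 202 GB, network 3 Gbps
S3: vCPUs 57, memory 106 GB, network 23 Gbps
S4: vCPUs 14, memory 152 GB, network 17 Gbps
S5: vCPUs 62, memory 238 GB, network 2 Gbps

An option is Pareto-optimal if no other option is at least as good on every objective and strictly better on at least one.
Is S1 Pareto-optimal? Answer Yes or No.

S3 vs S1: vCPUs 57≥31, memory 106≥85, network 23≥22 — S3 is at least as good on every objective and strictly better on at least one, so S3 dominates S1.

No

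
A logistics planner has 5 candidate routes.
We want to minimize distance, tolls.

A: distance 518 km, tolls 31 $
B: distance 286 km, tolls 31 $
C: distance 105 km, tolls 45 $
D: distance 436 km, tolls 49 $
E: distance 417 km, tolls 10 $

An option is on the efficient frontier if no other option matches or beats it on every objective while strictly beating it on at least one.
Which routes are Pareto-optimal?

B, C, E

A: dominated by B (distance 286≤518, tolls 31≤31).
B: not dominated.
C: not dominated (best distance).
D: dominated by B (distance 286≤436, tolls 31≤49).
E: not dominated (best tolls).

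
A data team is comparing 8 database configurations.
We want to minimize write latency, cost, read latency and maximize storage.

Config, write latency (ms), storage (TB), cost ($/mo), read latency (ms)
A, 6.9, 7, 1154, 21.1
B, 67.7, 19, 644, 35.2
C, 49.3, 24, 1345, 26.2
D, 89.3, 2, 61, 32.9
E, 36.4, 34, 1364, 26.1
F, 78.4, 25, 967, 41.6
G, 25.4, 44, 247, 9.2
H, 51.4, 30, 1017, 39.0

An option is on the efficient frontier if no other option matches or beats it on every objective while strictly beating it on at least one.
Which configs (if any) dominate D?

A: worse on cost (1154 vs 61).
B: worse on cost (644 vs 61).
C: worse on cost (1345 vs 61).
E: worse on cost (1364 vs 61).
F: worse on cost (967 vs 61).
G: worse on cost (247 vs 61).
H: worse on cost (1017 vs 61).
No option dominates D.

none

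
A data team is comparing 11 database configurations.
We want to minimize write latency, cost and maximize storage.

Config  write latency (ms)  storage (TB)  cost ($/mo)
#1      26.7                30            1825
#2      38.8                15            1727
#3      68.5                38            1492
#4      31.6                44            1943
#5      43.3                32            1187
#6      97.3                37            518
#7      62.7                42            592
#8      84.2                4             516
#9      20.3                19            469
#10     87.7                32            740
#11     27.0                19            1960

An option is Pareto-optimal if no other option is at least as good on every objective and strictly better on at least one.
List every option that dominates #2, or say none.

#9

#9: write latency 20.3≤38.8, storage 19≥15, cost 469≤1727 — dominates #2.
Others (#1, #3, #4, #5, #6, #7, #8, #10, #11) are each worse than #2 on at least one objective.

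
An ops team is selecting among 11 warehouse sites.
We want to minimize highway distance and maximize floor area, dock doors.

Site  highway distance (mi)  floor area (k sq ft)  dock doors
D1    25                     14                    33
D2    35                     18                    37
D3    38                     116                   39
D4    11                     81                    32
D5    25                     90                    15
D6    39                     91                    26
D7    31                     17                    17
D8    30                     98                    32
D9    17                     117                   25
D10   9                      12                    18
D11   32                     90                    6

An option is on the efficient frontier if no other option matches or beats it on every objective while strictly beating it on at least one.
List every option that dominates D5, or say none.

D9: highway distance 17≤25, floor area 117≥90, dock doors 25≥15 — dominates D5.
Others (D1, D2, D3, D4, D6, D7, D8, D10, D11) are each worse than D5 on at least one objective.

D9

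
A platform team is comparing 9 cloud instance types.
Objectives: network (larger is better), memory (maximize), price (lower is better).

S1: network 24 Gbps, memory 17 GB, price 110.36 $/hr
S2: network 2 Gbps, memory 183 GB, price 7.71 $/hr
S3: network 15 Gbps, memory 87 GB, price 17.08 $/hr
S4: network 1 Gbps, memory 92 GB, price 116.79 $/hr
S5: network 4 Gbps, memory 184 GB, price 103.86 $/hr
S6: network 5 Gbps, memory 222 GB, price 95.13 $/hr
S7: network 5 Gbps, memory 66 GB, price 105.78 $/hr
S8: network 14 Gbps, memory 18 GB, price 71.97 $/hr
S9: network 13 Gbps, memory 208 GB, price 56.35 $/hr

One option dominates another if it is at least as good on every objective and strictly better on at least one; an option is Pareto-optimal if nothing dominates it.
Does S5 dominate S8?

No

S5 vs S8: S5 is worse on network (4 vs 14), so it does not dominate S8.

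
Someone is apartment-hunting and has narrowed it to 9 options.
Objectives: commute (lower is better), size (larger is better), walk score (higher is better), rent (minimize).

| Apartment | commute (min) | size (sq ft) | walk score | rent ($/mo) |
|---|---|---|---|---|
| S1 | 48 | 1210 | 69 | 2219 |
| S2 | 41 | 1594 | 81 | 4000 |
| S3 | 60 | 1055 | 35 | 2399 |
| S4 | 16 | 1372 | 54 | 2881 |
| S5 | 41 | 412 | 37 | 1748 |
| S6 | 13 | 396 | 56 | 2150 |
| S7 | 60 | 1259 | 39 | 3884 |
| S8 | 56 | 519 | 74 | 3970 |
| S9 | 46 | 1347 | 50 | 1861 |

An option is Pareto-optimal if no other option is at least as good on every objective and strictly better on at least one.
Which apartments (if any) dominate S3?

S1: commute 48≤60, size 1210≥1055, walk score 69≥35, rent 2219≤2399 — dominates S3.
S9: commute 46≤60, size 1347≥1055, walk score 50≥35, rent 1861≤2399 — dominates S3.
Others (S2, S4, S5, S6, S7, S8) are each worse than S3 on at least one objective.

S1, S9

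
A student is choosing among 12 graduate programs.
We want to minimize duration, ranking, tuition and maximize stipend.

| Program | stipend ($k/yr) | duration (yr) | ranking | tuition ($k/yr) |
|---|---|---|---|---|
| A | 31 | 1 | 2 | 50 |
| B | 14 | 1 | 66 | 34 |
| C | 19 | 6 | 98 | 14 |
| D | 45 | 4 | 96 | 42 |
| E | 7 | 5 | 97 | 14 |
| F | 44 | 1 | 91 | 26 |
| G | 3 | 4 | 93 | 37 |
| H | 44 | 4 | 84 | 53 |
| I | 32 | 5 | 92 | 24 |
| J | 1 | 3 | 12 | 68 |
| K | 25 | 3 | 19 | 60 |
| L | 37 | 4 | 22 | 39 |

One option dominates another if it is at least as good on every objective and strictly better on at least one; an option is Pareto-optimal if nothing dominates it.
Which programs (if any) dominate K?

A: stipend 31≥25, duration 1≤3, ranking 2≤19, tuition 50≤60 — dominates K.
Others (B, C, D, E, F, G, H, I, J, L) are each worse than K on at least one objective.

A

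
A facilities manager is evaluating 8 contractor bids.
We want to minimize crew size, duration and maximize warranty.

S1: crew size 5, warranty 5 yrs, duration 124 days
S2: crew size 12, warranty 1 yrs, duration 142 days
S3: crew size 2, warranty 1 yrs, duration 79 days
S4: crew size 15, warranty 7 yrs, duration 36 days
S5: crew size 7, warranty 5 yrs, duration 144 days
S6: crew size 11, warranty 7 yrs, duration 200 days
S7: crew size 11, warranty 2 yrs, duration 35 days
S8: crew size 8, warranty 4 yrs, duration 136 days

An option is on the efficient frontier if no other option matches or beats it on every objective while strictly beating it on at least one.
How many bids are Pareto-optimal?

S1: not dominated.
S2: dominated by S1 (crew size 5≤12, warranty 5≥1, duration 124≤142).
S3: not dominated (best crew size).
S4: not dominated.
S5: dominated by S1 (crew size 5≤7, warranty 5≥5, duration 124≤144).
S6: not dominated.
S7: not dominated (best duration).
S8: dominated by S1 (crew size 5≤8, warranty 5≥4, duration 124≤136).
Pareto-optimal: S1, S3, S4, S6, S7 → 5.

5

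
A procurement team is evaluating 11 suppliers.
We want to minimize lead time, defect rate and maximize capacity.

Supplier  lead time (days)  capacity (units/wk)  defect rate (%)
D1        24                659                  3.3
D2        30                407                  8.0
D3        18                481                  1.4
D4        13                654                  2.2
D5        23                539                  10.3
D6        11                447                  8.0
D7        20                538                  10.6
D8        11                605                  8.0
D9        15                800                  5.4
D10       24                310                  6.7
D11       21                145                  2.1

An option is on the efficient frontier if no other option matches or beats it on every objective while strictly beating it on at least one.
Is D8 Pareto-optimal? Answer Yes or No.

D1: worse on lead time (24 vs 11).
D2: worse on lead time (30 vs 11).
D3: worse on lead time (18 vs 11).
D4: worse on lead time (13 vs 11).
D5: worse on lead time (23 vs 11).
D6: worse on capacity (447 vs 605).
D7: worse on lead time (20 vs 11).
D9: worse on lead time (15 vs 11).
D10: worse on lead time (24 vs 11).
D11: worse on lead time (21 vs 11).
No option is at least as good as D8 on every objective and strictly better on one.

Yes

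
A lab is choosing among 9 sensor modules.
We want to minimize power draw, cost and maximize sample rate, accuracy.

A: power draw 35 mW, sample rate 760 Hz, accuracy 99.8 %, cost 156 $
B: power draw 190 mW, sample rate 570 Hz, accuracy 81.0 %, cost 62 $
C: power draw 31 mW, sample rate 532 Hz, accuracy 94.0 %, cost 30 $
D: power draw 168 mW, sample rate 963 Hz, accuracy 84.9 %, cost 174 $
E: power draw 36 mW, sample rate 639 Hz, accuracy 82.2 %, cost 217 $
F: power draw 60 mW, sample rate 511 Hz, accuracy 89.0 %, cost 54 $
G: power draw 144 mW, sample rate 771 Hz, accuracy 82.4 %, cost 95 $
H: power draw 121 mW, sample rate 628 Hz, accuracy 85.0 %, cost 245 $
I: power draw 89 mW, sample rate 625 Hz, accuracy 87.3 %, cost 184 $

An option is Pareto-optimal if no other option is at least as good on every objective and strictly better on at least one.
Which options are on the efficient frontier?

A, B, C, D, G

A: not dominated (best accuracy).
B: not dominated.
C: not dominated (best power draw).
D: not dominated (best sample rate).
E: dominated by A (power draw 35≤36, sample rate 760≥639, accuracy 99.8≥82.2, cost 156≤217).
F: dominated by C (power draw 31≤60, sample rate 532≥511, accuracy 94.0≥89.0, cost 30≤54).
G: not dominated.
H: dominated by A (power draw 35≤121, sample rate 760≥628, accuracy 99.8≥85.0, cost 156≤245).
I: dominated by A (power draw 35≤89, sample rate 760≥625, accuracy 99.8≥87.3, cost 156≤184).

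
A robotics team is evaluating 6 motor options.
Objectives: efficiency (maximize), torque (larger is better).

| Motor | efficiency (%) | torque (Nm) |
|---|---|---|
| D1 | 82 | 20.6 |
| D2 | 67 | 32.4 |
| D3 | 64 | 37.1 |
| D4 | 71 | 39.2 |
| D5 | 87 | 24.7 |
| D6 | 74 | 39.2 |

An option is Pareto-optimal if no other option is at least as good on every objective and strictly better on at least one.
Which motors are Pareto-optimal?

D1: dominated by D5 (efficiency 87≥82, torque 24.7≥20.6).
D2: dominated by D4 (efficiency 71≥67, torque 39.2≥32.4).
D3: dominated by D4 (efficiency 71≥64, torque 39.2≥37.1).
D4: dominated by D6 (efficiency 74≥71, torque 39.2≥39.2).
D5: not dominated (best efficiency).
D6: not dominated.

D5, D6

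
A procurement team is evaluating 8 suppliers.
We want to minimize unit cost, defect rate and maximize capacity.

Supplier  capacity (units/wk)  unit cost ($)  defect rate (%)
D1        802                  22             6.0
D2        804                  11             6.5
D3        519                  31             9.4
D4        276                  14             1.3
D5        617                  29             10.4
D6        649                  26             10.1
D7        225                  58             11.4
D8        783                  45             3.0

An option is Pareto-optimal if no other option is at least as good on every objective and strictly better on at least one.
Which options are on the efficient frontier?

D1, D2, D4, D8

D1: not dominated.
D2: not dominated (best capacity).
D3: dominated by D1 (capacity 802≥519, unit cost 22≤31, defect rate 6.0≤9.4).
D4: not dominated (best defect rate).
D5: dominated by D1 (capacity 802≥617, unit cost 22≤29, defect rate 6.0≤10.4).
D6: dominated by D1 (capacity 802≥649, unit cost 22≤26, defect rate 6.0≤10.1).
D7: dominated by D1 (capacity 802≥225, unit cost 22≤58, defect rate 6.0≤11.4).
D8: not dominated.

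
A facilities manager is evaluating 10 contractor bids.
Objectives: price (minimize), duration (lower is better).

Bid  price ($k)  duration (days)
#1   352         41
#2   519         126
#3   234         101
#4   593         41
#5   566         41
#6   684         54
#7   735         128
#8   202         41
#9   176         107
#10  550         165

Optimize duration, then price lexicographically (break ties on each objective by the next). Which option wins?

First minimize duration: best is 41, kept {#1, #4, #5, #8}.
Then minimize price: best is 202, kept {#8}.

#8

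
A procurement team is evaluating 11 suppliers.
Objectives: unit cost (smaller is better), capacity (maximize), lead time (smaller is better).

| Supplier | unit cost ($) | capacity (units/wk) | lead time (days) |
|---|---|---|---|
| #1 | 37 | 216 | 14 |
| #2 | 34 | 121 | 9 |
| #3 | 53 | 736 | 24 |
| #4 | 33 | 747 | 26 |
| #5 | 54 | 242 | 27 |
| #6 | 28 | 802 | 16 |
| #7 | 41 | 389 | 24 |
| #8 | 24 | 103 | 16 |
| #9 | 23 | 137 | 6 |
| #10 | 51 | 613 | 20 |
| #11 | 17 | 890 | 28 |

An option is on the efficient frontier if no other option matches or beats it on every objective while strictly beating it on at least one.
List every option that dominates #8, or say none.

#9: unit cost 23≤24, capacity 137≥103, lead time 6≤16 — dominates #8.
Others (#1, #2, #3, #4, #5, #6, #7, #10, #11) are each worse than #8 on at least one objective.

#9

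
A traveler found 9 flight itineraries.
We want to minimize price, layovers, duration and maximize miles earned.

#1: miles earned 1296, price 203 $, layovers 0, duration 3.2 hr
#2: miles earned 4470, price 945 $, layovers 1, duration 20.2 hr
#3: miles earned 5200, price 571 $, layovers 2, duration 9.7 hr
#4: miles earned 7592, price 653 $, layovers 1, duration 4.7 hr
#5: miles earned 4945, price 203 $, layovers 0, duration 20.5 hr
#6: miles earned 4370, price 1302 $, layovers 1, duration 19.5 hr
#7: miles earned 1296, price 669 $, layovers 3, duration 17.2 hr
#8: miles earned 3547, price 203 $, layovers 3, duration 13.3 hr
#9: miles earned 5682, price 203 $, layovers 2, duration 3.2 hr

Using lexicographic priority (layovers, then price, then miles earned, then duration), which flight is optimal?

First minimize layovers: best is 0, kept {#1, #5}.
Then minimize price: best is 203, kept {#1, #5}.
Then maximize miles earned: best is 4945, kept {#5}.

#5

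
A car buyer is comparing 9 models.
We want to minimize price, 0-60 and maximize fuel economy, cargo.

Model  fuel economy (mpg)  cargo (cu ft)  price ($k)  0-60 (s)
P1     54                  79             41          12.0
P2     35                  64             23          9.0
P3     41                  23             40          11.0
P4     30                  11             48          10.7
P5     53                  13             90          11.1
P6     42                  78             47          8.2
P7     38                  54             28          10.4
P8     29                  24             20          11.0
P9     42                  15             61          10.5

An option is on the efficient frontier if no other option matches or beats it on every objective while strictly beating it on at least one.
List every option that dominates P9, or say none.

P6: fuel economy 42≥42, cargo 78≥15, price 47≤61, 0-60 8.2≤10.5 — dominates P9.
Others (P1, P2, P3, P4, P5, P7, P8) are each worse than P9 on at least one objective.

P6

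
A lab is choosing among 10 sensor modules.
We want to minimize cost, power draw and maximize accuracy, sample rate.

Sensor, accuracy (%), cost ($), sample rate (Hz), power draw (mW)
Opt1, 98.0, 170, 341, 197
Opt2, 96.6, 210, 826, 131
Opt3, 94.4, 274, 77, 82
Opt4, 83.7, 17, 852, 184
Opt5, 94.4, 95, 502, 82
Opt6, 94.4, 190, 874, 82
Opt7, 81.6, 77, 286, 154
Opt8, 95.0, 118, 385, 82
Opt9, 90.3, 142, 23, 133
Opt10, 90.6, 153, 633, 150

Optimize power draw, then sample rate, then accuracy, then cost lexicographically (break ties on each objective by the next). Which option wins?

First minimize power draw: best is 82, kept {Opt3, Opt5, Opt6, Opt8}.
Then maximize sample rate: best is 874, kept {Opt6}.

Opt6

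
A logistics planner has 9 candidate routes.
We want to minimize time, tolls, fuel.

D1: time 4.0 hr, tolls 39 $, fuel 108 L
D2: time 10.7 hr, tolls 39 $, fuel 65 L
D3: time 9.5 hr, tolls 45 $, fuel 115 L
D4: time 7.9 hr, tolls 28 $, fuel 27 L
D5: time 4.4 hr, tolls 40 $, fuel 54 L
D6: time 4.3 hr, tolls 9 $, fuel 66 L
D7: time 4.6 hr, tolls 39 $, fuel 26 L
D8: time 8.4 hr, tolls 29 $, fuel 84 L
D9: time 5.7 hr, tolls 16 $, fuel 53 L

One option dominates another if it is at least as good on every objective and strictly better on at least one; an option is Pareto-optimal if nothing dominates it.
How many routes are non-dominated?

6

D1: not dominated (best time).
D2: dominated by D4 (time 7.9≤10.7, tolls 28≤39, fuel 27≤65).
D3: dominated by D1 (time 4.0≤9.5, tolls 39≤45, fuel 108≤115).
D4: not dominated.
D5: not dominated.
D6: not dominated (best tolls).
D7: not dominated (best fuel).
D8: dominated by D4 (time 7.9≤8.4, tolls 28≤29, fuel 27≤84).
D9: not dominated.
Pareto-optimal: D1, D4, D5, D6, D7, D9 → 6.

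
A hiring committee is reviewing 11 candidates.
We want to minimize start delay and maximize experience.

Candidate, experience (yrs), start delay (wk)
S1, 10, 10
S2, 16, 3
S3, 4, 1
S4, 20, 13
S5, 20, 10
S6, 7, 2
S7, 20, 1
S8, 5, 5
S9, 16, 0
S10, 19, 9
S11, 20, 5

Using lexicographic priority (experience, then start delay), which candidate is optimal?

S7

First maximize experience: best is 20, kept {S4, S5, S7, S11}.
Then minimize start delay: best is 1, kept {S7}.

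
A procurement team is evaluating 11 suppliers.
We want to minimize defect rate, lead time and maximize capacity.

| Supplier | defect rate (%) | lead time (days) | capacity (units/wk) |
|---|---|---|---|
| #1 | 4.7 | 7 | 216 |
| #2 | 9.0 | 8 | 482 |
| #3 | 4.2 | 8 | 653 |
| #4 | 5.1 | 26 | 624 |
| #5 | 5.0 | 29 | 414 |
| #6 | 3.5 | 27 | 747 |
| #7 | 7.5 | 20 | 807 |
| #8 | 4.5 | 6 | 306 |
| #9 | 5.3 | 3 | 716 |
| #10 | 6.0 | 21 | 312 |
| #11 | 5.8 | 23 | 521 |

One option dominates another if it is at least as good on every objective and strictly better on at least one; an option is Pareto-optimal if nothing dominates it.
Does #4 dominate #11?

#4 vs #11: #4 is worse on lead time (26 vs 23), so it does not dominate #11.

No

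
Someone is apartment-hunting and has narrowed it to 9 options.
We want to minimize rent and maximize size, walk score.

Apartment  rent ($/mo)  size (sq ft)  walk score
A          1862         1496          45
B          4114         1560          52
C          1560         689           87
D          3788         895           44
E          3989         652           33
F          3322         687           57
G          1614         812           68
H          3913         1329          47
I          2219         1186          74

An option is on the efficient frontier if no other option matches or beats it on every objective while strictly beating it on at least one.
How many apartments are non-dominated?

6

A: not dominated.
B: not dominated (best size).
C: not dominated (best rent).
D: dominated by A (rent 1862≤3788, size 1496≥895, walk score 45≥44).
E: dominated by A (rent 1862≤3989, size 1496≥652, walk score 45≥33).
F: dominated by C (rent 1560≤3322, size 689≥687, walk score 87≥57).
G: not dominated.
H: not dominated.
I: not dominated.
Pareto-optimal: A, B, C, G, H, I → 6.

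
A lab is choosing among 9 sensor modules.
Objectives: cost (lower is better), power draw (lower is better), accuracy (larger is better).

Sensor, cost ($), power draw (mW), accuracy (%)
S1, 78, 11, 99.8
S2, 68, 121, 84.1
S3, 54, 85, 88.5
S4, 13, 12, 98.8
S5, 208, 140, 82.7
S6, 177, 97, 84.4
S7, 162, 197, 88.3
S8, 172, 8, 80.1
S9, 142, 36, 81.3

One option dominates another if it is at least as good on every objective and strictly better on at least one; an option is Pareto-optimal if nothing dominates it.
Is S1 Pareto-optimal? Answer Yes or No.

Yes

S2: worse on power draw (121 vs 11).
S3: worse on power draw (85 vs 11).
S4: worse on power draw (12 vs 11).
S5: worse on cost (208 vs 78).
S6: worse on cost (177 vs 78).
S7: worse on cost (162 vs 78).
S8: worse on cost (172 vs 78).
S9: worse on cost (142 vs 78).
No option is at least as good as S1 on every objective and strictly better on one.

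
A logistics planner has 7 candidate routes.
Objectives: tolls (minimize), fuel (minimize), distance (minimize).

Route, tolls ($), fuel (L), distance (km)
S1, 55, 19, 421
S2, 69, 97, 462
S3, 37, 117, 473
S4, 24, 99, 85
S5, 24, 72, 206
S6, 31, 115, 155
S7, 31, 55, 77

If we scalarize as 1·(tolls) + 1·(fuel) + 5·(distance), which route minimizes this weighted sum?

S1: 1·55 + 1·19 + 5·421 = 2179
S2: 1·69 + 1·97 + 5·462 = 2476
S3: 1·37 + 1·117 + 5·473 = 2519
S4: 1·24 + 1·99 + 5·85 = 548
S5: 1·24 + 1·72 + 5·206 = 1126
S6: 1·31 + 1·115 + 5·155 = 921
S7: 1·31 + 1·55 + 5·77 = 471
Lowest: S7 at 471.

S7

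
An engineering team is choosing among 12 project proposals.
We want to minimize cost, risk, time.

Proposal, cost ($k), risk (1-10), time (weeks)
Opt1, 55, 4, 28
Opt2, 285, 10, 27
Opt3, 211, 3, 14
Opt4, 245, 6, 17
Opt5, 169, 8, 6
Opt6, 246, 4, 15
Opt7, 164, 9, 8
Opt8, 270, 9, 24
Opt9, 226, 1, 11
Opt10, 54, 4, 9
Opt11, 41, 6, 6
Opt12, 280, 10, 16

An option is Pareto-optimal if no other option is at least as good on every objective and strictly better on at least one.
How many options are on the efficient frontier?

Opt1: dominated by Opt10 (cost 54≤55, risk 4≤4, time 9≤28).
Opt2: dominated by Opt3 (cost 211≤285, risk 3≤10, time 14≤27).
Opt3: not dominated.
Opt4: dominated by Opt3 (cost 211≤245, risk 3≤6, time 14≤17).
Opt5: dominated by Opt11 (cost 41≤169, risk 6≤8, time 6≤6).
Opt6: dominated by Opt3 (cost 211≤246, risk 3≤4, time 14≤15).
Opt7: dominated by Opt11 (cost 41≤164, risk 6≤9, time 6≤8).
Opt8: dominated by Opt3 (cost 211≤270, risk 3≤9, time 14≤24).
Opt9: not dominated (best risk).
Opt10: not dominated.
Opt11: not dominated (best cost).
Opt12: dominated by Opt3 (cost 211≤280, risk 3≤10, time 14≤16).
Pareto-optimal: Opt3, Opt9, Opt10, Opt11 → 4.

4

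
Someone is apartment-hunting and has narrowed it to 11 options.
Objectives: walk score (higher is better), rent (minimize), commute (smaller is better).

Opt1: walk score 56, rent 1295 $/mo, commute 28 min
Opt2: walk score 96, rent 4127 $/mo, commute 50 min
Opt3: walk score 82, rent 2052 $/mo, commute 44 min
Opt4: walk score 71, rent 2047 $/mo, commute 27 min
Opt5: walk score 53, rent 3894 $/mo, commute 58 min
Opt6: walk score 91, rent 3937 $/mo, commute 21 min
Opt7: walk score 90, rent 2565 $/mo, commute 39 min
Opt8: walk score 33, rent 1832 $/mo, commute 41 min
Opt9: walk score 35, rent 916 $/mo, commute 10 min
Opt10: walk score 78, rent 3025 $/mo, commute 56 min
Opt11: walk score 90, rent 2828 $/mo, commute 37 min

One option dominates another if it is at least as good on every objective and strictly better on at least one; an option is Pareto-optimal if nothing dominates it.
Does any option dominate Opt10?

Yes

Opt3 vs Opt10: walk score 82≥78, rent 2052≤3025, commute 44≤56 — Opt3 is at least as good on every objective and strictly better on at least one, so Opt3 dominates Opt10.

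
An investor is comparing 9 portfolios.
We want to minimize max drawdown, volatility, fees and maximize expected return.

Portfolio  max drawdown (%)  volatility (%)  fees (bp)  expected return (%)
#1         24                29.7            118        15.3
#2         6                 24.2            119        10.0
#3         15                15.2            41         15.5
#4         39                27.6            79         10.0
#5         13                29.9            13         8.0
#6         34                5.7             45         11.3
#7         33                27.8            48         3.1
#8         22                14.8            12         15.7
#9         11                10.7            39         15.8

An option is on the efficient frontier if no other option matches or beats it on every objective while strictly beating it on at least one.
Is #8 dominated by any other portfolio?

#1: worse on max drawdown (24 vs 22).
#2: worse on volatility (24.2 vs 14.8).
#3: worse on volatility (15.2 vs 14.8).
#4: worse on max drawdown (39 vs 22).
#5: worse on volatility (29.9 vs 14.8).
#6: worse on max drawdown (34 vs 22).
#7: worse on max drawdown (33 vs 22).
#9: worse on fees (39 vs 12).
No option is at least as good as #8 on every objective and strictly better on one.

No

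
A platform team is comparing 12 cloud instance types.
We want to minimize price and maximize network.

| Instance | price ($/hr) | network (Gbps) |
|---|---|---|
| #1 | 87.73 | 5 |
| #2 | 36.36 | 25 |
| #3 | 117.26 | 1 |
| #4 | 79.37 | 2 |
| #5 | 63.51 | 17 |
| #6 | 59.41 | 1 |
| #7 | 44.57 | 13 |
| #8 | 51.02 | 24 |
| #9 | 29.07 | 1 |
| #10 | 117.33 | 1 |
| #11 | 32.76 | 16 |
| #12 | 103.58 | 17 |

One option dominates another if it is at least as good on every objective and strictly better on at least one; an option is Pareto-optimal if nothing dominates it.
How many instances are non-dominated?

3

#1: dominated by #2 (price 36.36≤87.73, network 25≥5).
#2: not dominated (best network).
#3: dominated by #1 (price 87.73≤117.26, network 5≥1).
#4: dominated by #2 (price 36.36≤79.37, network 25≥2).
#5: dominated by #2 (price 36.36≤63.51, network 25≥17).
#6: dominated by #2 (price 36.36≤59.41, network 25≥1).
#7: dominated by #2 (price 36.36≤44.57, network 25≥13).
#8: dominated by #2 (price 36.36≤51.02, network 25≥24).
#9: not dominated (best price).
#10: dominated by #1 (price 87.73≤117.33, network 5≥1).
#11: not dominated.
#12: dominated by #2 (price 36.36≤103.58, network 25≥17).
Pareto-optimal: #2, #9, #11 → 3.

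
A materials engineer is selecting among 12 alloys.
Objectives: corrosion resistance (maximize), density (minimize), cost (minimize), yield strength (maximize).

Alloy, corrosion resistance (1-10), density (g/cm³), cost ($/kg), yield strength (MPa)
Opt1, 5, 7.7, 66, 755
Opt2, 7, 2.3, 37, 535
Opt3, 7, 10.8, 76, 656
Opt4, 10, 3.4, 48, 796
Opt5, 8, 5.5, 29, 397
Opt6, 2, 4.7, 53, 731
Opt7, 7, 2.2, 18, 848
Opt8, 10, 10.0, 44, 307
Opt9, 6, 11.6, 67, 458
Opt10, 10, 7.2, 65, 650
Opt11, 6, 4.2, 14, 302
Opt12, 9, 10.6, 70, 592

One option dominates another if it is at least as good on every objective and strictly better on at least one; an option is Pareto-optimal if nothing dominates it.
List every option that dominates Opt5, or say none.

none

Opt1: worse on corrosion resistance (5 vs 8).
Opt2: worse on corrosion resistance (7 vs 8).
Opt3: worse on corrosion resistance (7 vs 8).
Opt4: worse on cost (48 vs 29).
Opt6: worse on corrosion resistance (2 vs 8).
Opt7: worse on corrosion resistance (7 vs 8).
Opt8: worse on density (10.0 vs 5.5).
Opt9: worse on corrosion resistance (6 vs 8).
Opt10: worse on density (7.2 vs 5.5).
Opt11: worse on corrosion resistance (6 vs 8).
Opt12: worse on density (10.6 vs 5.5).
No option dominates Opt5.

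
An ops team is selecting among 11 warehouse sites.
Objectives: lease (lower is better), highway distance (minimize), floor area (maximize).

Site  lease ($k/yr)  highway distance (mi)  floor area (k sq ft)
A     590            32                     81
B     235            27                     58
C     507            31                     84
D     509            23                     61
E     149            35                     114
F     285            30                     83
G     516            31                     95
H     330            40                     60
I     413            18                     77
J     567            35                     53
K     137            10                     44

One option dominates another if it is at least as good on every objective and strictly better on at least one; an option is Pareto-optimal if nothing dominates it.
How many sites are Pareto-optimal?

A: dominated by C (lease 507≤590, highway distance 31≤32, floor area 84≥81).
B: not dominated.
C: not dominated.
D: dominated by I (lease 413≤509, highway distance 18≤23, floor area 77≥61).
E: not dominated (best floor area).
F: not dominated.
G: not dominated.
H: dominated by E (lease 149≤330, highway distance 35≤40, floor area 114≥60).
I: not dominated.
J: dominated by B (lease 235≤567, highway distance 27≤35, floor area 58≥53).
K: not dominated (best lease).
Pareto-optimal: B, C, E, F, G, I, K → 7.

7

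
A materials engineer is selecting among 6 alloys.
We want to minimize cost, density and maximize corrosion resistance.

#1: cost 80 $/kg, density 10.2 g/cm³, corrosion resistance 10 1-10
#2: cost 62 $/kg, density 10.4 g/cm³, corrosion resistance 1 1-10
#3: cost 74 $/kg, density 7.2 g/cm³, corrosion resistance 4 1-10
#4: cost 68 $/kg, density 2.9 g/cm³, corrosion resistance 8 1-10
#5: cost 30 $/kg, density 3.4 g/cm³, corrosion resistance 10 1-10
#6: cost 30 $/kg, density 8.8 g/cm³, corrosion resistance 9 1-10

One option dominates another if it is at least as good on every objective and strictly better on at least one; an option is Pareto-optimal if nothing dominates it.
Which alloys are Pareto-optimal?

#1: dominated by #5 (cost 30≤80, density 3.4≤10.2, corrosion resistance 10≥10).
#2: dominated by #5 (cost 30≤62, density 3.4≤10.4, corrosion resistance 10≥1).
#3: dominated by #4 (cost 68≤74, density 2.9≤7.2, corrosion resistance 8≥4).
#4: not dominated (best density).
#5: not dominated.
#6: dominated by #5 (cost 30≤30, density 3.4≤8.8, corrosion resistance 10≥9).

#4, #5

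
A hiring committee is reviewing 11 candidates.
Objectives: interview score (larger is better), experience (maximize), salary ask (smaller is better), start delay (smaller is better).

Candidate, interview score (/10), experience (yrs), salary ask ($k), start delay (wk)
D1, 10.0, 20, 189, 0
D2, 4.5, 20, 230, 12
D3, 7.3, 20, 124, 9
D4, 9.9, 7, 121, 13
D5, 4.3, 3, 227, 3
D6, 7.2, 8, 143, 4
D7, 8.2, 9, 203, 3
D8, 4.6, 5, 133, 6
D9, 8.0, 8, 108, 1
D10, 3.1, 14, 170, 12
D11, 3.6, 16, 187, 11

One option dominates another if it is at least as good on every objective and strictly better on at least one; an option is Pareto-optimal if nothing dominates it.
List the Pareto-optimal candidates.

D1, D3, D4, D9

D1: not dominated (best interview score).
D2: dominated by D1 (interview score 10.0≥4.5, experience 20≥20, salary ask 189≤230, start delay 0≤12).
D3: not dominated.
D4: not dominated.
D5: dominated by D1 (interview score 10.0≥4.3, experience 20≥3, salary ask 189≤227, start delay 0≤3).
D6: dominated by D9 (interview score 8.0≥7.2, experience 8≥8, salary ask 108≤143, start delay 1≤4).
D7: dominated by D1 (interview score 10.0≥8.2, experience 20≥9, salary ask 189≤203, start delay 0≤3).
D8: dominated by D9 (interview score 8.0≥4.6, experience 8≥5, salary ask 108≤133, start delay 1≤6).
D9: not dominated (best salary ask).
D10: dominated by D3 (interview score 7.3≥3.1, experience 20≥14, salary ask 124≤170, start delay 9≤12).
D11: dominated by D3 (interview score 7.3≥3.6, experience 20≥16, salary ask 124≤187, start delay 9≤11).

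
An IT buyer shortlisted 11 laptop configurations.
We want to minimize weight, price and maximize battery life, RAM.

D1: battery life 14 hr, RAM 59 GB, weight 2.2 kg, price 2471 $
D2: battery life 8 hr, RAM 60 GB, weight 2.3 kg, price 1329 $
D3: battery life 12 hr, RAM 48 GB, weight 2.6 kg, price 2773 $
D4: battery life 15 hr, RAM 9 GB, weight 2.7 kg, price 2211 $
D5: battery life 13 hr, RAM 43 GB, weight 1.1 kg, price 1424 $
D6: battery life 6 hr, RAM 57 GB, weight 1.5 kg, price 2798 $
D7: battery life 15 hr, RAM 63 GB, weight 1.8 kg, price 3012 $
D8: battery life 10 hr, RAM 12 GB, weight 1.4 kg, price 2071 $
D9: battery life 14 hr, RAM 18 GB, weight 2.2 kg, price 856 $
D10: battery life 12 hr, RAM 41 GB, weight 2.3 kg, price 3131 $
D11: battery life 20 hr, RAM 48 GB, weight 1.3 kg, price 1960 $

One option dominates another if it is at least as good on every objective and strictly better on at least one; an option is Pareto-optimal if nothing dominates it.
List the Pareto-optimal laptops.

D1, D2, D5, D6, D7, D9, D11

D1: not dominated.
D2: not dominated.
D3: dominated by D1 (battery life 14≥12, RAM 59≥48, weight 2.2≤2.6, price 2471≤2773).
D4: dominated by D11 (battery life 20≥15, RAM 48≥9, weight 1.3≤2.7, price 1960≤2211).
D5: not dominated (best weight).
D6: not dominated.
D7: not dominated (best RAM).
D8: dominated by D5 (battery life 13≥10, RAM 43≥12, weight 1.1≤1.4, price 1424≤2071).
D9: not dominated (best price).
D10: dominated by D1 (battery life 14≥12, RAM 59≥41, weight 2.2≤2.3, price 2471≤3131).
D11: not dominated (best battery life).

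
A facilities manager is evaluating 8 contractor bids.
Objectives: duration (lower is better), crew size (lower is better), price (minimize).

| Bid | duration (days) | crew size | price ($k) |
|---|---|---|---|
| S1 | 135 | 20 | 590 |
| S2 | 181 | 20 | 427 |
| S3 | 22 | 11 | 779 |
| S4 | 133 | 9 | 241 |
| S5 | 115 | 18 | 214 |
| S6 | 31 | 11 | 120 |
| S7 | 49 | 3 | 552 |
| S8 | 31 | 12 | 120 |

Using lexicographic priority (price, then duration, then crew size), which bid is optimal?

First minimize price: best is 120, kept {S6, S8}.
Then minimize duration: best is 31, kept {S6, S8}.
Then minimize crew size: best is 11, kept {S6}.

S6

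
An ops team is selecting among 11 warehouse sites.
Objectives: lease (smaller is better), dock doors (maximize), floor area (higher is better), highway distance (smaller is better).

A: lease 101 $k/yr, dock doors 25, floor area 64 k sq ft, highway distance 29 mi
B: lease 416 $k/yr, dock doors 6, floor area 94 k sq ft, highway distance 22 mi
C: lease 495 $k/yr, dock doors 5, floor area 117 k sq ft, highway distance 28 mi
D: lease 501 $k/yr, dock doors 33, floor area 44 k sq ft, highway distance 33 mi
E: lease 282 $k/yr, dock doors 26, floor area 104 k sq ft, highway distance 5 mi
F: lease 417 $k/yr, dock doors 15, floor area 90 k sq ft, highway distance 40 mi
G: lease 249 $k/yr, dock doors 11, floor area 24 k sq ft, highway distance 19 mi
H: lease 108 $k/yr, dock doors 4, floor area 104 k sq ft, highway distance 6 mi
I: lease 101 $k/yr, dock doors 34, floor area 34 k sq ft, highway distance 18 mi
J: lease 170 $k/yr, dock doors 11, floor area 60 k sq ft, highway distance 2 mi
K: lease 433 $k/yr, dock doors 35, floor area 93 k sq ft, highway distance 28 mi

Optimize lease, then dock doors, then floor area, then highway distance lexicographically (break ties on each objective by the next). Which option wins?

First minimize lease: best is 101, kept {A, I}.
Then maximize dock doors: best is 34, kept {I}.

I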